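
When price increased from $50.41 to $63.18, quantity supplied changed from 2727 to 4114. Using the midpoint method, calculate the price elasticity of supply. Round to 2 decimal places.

1.80

%Δq = (4114 − 2727)/[(2727 + 4114)/2] = 1387/3420.5 ≈ 0.4055.
%ΔP = (63.18 − 50.41)/[(50.41 + 63.18)/2] = 12.77/56.795 ≈ 0.2248.
Arc elasticity E = %Δq/%ΔP ≈ 0.4055/0.2248 ≈ 1.80.
|E| > 1: supply is elastic over this range.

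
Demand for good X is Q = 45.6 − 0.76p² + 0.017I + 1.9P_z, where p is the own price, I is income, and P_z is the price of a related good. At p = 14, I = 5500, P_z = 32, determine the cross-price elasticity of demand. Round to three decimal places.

1.194

Q = 45.6 − 0.76(14)² + 0.017(5500) + 1.9(32) = 45.6 − 148.96 + 93.5 + 60.8 = 50.94.
∂Q/∂P_z = +1.9, so E_xy = 1.9·(32/50.94) ≈ 1.194.
E_xy > 0: the goods are substitutes.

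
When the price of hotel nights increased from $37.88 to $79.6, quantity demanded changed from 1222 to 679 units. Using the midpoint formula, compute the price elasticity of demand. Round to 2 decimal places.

%Δq = (679 − 1222)/[(1222 + 679)/2] = -543/950.5 ≈ -0.5713.
%ΔP = (79.6 − 37.88)/[(37.88 + 79.6)/2] = 41.72/58.74 ≈ 0.7102.
Arc elasticity E = %Δq/%ΔP ≈ -0.5713/0.7102 ≈ -0.80.
|E| < 1: demand is inelastic over this range.

-0.80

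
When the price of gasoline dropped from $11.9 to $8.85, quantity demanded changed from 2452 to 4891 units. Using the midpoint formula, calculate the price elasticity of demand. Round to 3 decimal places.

-2.260

%Δq = (4891 − 2452)/[(2452 + 4891)/2] = 2439/3671.5 ≈ 0.6643.
%Δp = (8.85 − 11.9)/[(11.9 + 8.85)/2] = -3.05/10.375 ≈ -0.2940.
Arc elasticity E = %Δq/%Δp ≈ 0.6643/-0.2940 ≈ -2.260.
|E| > 1: demand is elastic over this range.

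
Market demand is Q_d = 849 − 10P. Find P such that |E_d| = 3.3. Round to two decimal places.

65.16

Set −bP/(a − bP) = −3.3 ⇒ bP = 3.3(a − bP) ⇒ bP(1+3.3) = 3.3·a.
P = 3.3·849/(10·4.3) ≈ 65.16.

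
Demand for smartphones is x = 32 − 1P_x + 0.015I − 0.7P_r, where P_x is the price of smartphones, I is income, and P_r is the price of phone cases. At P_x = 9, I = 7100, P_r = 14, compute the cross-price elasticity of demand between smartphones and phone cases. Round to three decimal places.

-0.082

x = 32 − 1(9) + 0.015(7100) − 0.7(14) = 32 − 9 + 106.5 − 9.8 = 119.7.
∂x/∂P_r = −0.7, so E_xy = -0.7·(14/119.7) ≈ -0.082.
E_xy < 0: the goods are complements.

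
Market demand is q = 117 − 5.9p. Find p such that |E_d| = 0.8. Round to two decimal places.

Set −bp/(a − bp) = −0.8 ⇒ bp = 0.8(a − bp) ⇒ bp(1+0.8) = 0.8·a.
p = 0.8·117/(5.9·1.8) ≈ 8.81.

8.81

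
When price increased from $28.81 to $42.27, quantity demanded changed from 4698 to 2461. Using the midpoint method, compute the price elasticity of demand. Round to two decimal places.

%Δq = (2461 − 4698)/[(4698 + 2461)/2] = -2237/3579.5 ≈ -0.6249.
%ΔP = (42.27 − 28.81)/[(28.81 + 42.27)/2] = 13.46/35.54 ≈ 0.3787.
Arc elasticity E = %Δq/%ΔP ≈ -0.6249/0.3787 ≈ -1.65.
|E| > 1: demand is elastic over this range.

-1.65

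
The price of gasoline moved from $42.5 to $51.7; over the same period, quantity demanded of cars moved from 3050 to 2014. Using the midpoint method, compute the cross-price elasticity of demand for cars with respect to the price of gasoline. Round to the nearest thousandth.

%ΔQ_x = (2014 − 3050)/[(3050+2014)/2] = -1036/2532 ≈ -0.4092.
%ΔP_y = (51.7 − 42.5)/[(42.5+51.7)/2] ≈ 0.1953.
E_xy = -0.4092/0.1953 ≈ -2.095.
E_xy < 0, so cars and gasoline are complements.

-2.095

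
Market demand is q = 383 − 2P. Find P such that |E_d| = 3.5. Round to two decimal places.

148.94

Set −bP/(a − bP) = −3.5 ⇒ bP = 3.5(a − bP) ⇒ bP(1+3.5) = 3.5·a.
P = 3.5·383/(2·4.5) ≈ 148.94.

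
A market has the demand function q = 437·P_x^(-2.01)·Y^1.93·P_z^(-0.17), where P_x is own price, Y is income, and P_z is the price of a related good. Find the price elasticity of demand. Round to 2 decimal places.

-2.01

For a Cobb–Douglas (constant-elasticity) form q = A·P_x^α·…, the elasticity with respect to P_x equals the exponent α at every point.
Here the exponent on P_x is -2.01, so the price elasticity of demand is -2.01.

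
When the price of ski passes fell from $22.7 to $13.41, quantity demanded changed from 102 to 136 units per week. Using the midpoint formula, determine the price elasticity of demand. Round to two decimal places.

%ΔQ = (136 − 102)/[(102 + 136)/2] = 34/119 ≈ 0.2857.
%ΔP = (13.41 − 22.7)/[(22.7 + 13.41)/2] = -9.29/18.055 ≈ -0.5145.
Arc elasticity E = %ΔQ/%ΔP ≈ 0.2857/-0.5145 ≈ -0.56.
|E| < 1: demand is inelastic over this range.

-0.56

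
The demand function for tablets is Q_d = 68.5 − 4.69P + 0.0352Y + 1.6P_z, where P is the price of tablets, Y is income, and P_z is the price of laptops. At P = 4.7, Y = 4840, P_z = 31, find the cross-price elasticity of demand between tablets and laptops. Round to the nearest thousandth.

0.186

At the given point, Q_d = 68.5 − 4.69(4.7) + 0.0352(4840) + 1.6(31) = 68.5 − 22.043 + 170.368 + 49.6 = 266.425.
∂Q_d/∂P_z = +1.6, so E_xy = 1.6·(31/266.425) ≈ 0.186.
E_xy > 0: the goods are substitutes.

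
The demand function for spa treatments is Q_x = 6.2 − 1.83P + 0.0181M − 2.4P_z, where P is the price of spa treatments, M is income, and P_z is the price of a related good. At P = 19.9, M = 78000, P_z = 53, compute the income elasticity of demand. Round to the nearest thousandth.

1.125

At the given point, Q_x = 6.2 − 1.83(19.9) + 0.0181(78000) − 2.4(53) = 6.2 − 36.417 + 1411.8 − 127.2 = 1254.383.
∂Q_x/∂M = +0.0181, so E_I = 0.0181·(78000/1254.383) ≈ 1.125.
E_I > 1: normal good (luxury).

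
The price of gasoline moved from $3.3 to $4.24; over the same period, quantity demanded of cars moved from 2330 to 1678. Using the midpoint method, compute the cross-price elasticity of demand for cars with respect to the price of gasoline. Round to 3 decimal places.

-1.305

%ΔQ_x = (1678 − 2330)/[(2330+1678)/2] = -652/2004 ≈ -0.3253.
%ΔP_y = (4.24 − 3.3)/[(3.3+4.24)/2] ≈ 0.2493.
E_xy = -0.3253/0.2493 ≈ -1.305.
E_xy < 0, so cars and gasoline are complements.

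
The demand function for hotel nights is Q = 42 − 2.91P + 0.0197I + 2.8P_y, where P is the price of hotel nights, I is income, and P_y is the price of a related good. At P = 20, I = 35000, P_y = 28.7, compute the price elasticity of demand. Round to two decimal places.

Q = 42 − 2.91(20) + 0.0197(35000) + 2.8(28.7) = 42 − 58.2 + 689.5 + 80.36 = 753.66.
∂Q/∂P = −2.91, so E_p = (−2.91)·(20/753.66) ≈ -0.08.
|E_p| < 1: demand is inelastic.

-0.08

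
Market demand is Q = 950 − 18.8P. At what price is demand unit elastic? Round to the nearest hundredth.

25.27

For linear demand Q = a − bP, E = −bP/(a − bP). |E| = 1 ⇒ bP = a − bP ⇒ P = a/(2b).
P = 950/(2·18.8) ≈ 25.27.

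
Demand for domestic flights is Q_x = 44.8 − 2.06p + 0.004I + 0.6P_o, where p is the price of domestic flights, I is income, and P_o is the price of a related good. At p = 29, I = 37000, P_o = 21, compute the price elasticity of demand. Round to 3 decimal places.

-0.410

Substituting, Q_x = 44.8 − 2.06(29) + 0.004(37000) + 0.6(21) = 44.8 − 59.74 + 148 + 12.6 = 145.66.
∂Q_x/∂p = −2.06, so E_p = (−2.06)·(29/145.66) ≈ -0.410.
|E_p| < 1: demand is inelastic.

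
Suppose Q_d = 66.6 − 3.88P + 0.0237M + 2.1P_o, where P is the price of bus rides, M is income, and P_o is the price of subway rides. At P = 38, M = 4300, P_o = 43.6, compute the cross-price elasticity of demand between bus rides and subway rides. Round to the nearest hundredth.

First evaluate Q_d: 66.6 − 3.88(38) + 0.0237(4300) + 2.1(43.6) = 66.6 − 147.44 + 101.91 + 91.56 = 112.63.
∂Q_d/∂P_o = +2.1, so E_xy = 2.1·(43.6/112.63) ≈ 0.81.
E_xy > 0: the goods are substitutes.

0.81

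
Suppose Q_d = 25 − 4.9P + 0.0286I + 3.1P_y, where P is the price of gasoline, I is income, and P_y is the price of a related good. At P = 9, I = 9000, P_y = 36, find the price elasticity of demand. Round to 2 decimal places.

Evaluating quantity at (P, I, P_y) gives Q_d = 25 − 4.9(9) + 0.0286(9000) + 3.1(36) = 25 − 44.1 + 257.4 + 111.6 = 349.9.
∂Q_d/∂P = −4.9, so E_p = (−4.9)·(9/349.9) ≈ -0.13.
|E_p| < 1: demand is inelastic.

-0.13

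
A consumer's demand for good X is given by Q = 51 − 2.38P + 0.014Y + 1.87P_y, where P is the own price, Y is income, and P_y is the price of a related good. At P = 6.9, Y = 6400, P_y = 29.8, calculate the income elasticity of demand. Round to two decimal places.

0.50

At the given point, Q = 51 − 2.38(6.9) + 0.014(6400) + 1.87(29.8) = 51 − 16.422 + 89.6 + 55.726 = 179.904.
∂Q/∂Y = +0.014, so E_I = 0.014·(6400/179.904) ≈ 0.50.
E_I ∈ (0,1): normal good (necessity).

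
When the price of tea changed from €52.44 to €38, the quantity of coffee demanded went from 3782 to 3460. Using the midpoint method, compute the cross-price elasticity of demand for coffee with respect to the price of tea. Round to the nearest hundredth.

0.28

%ΔQ_x = (3460 − 3782)/[(3782+3460)/2] = -322/3621 ≈ -0.0889.
%ΔP_y = (38 − 52.44)/[(52.44+38)/2] ≈ -0.3193.
E_xy = -0.0889/-0.3193 ≈ 0.28.
E_xy > 0, so coffee and tea are substitutes.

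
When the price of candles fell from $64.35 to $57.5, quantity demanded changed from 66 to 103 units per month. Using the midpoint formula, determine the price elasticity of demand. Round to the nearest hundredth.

%Δq = (103 − 66)/[(66 + 103)/2] = 37/84.5 ≈ 0.4379.
%ΔP = (57.5 − 64.35)/[(64.35 + 57.5)/2] = -6.85/60.925 ≈ -0.1124.
Arc elasticity E = %Δq/%ΔP ≈ 0.4379/-0.1124 ≈ -3.89.
|E| > 1: demand is elastic over this range.

-3.89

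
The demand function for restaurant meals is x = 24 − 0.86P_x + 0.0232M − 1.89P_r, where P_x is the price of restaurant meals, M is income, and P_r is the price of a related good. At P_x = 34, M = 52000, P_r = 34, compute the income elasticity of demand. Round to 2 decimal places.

x = 24 − 0.86(34) + 0.0232(52000) − 1.89(34) = 24 − 29.24 + 1206.4 − 64.26 = 1136.9.
∂x/∂M = +0.0232, so E_I = 0.0232·(52000/1136.9) ≈ 1.06.
E_I > 1: normal good (luxury).

1.06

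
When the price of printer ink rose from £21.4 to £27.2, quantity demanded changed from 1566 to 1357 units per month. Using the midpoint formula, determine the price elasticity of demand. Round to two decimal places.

%Δq = (1357 − 1566)/[(1566 + 1357)/2] = -209/1461.5 ≈ -0.1430.
%ΔP = (27.2 − 21.4)/[(21.4 + 27.2)/2] = 5.8/24.3 ≈ 0.2387.
Arc elasticity E = %Δq/%ΔP ≈ -0.1430/0.2387 ≈ -0.60.
|E| < 1: demand is inelastic over this range.

-0.60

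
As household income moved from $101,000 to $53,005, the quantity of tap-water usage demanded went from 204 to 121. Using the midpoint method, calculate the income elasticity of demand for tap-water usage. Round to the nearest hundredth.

0.82

%ΔQ = (121 − 204)/[(204+121)/2] = -83/162.5 ≈ -0.5108.
%ΔI = (53,005 − 101,000)/[(101,000+53,005)/2] = -47995/77002.5 ≈ -0.6233.
E_I = %ΔQ/%ΔI ≈ 0.82.
E_I ∈ (0,1): normal good (necessity).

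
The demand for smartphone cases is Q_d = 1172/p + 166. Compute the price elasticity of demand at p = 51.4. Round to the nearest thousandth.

At p = 51.4, Q_d = 188.8016.
dQ_d/dp = −1172/p² = −0.4436.
Point elasticity E = (dQ_d/dp)·(p/Q_d) = -0.4436 × 51.4/188.8016 ≈ -0.121.
|E| < 1, so demand is inelastic at this price.

-0.121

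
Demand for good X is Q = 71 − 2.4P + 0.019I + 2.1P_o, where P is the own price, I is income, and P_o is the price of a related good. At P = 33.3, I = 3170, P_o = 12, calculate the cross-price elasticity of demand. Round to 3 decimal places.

Q = 71 − 2.4(33.3) + 0.019(3170) + 2.1(12) = 71 − 79.92 + 60.23 + 25.2 = 76.51.
∂Q/∂P_o = +2.1, so E_xy = 2.1·(12/76.51) ≈ 0.329.
E_xy > 0: the goods are substitutes.

0.329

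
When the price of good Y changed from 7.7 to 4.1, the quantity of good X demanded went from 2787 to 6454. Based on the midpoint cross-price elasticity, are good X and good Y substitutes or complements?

%ΔQ_x = (6454 − 2787)/[(2787+6454)/2] = 3667/4620.5 ≈ 0.7936.
%ΔP_y = (4.1 − 7.7)/[(7.7+4.1)/2] ≈ -0.6102.
E_xy = 0.7936/-0.6102 ≈ -1.301.
E_xy < 0, so the goods are complements.

complements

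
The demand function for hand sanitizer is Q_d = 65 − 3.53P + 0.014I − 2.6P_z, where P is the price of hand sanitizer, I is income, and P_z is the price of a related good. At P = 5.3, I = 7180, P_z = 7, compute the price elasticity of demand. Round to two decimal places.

-0.15

Substituting, Q_d = 65 − 3.53(5.3) + 0.014(7180) − 2.6(7) = 65 − 18.709 + 100.52 − 18.2 = 128.611.
∂Q_d/∂P = −3.53, so E_p = (−3.53)·(5.3/128.611) ≈ -0.15.
|E_p| < 1: demand is inelastic.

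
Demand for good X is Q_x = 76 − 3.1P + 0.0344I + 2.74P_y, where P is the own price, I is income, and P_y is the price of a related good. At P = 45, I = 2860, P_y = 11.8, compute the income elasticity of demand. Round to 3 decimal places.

Q_x = 76 − 3.1(45) + 0.0344(2860) + 2.74(11.8) = 76 − 139.5 + 98.384 + 32.332 = 67.216.
∂Q_x/∂I = +0.0344, so E_I = 0.0344·(2860/67.216) ≈ 1.464.
E_I > 1: normal good (luxury).

1.464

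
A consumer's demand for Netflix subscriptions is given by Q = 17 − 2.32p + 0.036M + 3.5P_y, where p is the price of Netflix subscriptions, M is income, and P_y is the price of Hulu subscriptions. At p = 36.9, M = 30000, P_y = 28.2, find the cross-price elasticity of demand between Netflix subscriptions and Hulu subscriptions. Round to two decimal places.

0.09

Substituting, Q = 17 − 2.32(36.9) + 0.036(30000) + 3.5(28.2) = 17 − 85.608 + 1080 + 98.7 = 1110.092.
∂Q/∂P_y = +3.5, so E_xy = 3.5·(28.2/1110.092) ≈ 0.09.
E_xy > 0: the goods are substitutes.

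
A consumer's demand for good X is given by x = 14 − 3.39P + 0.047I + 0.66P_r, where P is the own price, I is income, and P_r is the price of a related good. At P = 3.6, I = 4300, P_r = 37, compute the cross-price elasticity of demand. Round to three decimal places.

Substituting, x = 14 − 3.39(3.6) + 0.047(4300) + 0.66(37) = 14 − 12.204 + 202.1 + 24.42 = 228.316.
∂x/∂P_r = +0.66, so E_xy = 0.66·(37/228.316) ≈ 0.107.
E_xy > 0: the goods are substitutes.

0.107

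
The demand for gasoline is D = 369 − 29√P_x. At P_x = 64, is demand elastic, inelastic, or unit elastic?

At P_x = 64, D = 137.
dD/dP_x = −29/(2√P_x) = −29/(2·8).
Point elasticity E = (dD/dP_x)·(P_x/D) = -1.8125 × 64/137 ≈ -0.847.
|E| ≈ 0.847 < 1, so demand is inelastic.

inelastic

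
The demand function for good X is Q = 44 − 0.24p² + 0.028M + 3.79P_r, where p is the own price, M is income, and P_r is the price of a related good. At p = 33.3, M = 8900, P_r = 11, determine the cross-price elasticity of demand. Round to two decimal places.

At the given point, Q = 44 − 0.24(33.3)² + 0.028(8900) + 3.79(11) = 44 − 266.1336 + 249.2 + 41.69 = 68.7564.
∂Q/∂P_r = +3.79, so E_xy = 3.79·(11/68.7564) ≈ 0.61.
E_xy > 0: the goods are substitutes.

0.61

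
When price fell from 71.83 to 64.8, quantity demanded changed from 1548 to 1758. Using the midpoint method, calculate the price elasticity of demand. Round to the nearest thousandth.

%ΔQ = (1758 − 1548)/[(1548 + 1758)/2] = 210/1653 ≈ 0.1270.
%ΔP = (64.8 − 71.83)/[(71.83 + 64.8)/2] = -7.03/68.315 ≈ -0.1029.
Arc elasticity E = %ΔQ/%ΔP ≈ 0.1270/-0.1029 ≈ -1.235.
|E| > 1: demand is elastic over this range.

-1.235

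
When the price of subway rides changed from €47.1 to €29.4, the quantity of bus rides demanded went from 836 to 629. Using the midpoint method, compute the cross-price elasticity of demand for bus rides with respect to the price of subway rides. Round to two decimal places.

%ΔQ_x = (629 − 836)/[(836+629)/2] = -207/732.5 ≈ -0.2826.
%ΔP_y = (29.4 − 47.1)/[(47.1+29.4)/2] ≈ -0.4627.
E_xy = -0.2826/-0.4627 ≈ 0.61.
E_xy > 0, so bus rides and subway rides are substitutes.

0.61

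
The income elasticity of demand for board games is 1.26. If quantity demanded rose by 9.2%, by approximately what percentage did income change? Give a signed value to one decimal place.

7.3

%ΔQ ≈ E × %ΔI ⇒ %ΔI = %ΔQ / E = (9.2%)/(1.26) ≈ 7.3%.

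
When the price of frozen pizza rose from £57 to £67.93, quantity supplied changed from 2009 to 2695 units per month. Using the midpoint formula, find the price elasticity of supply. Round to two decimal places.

%ΔQ = (2695 − 2009)/[(2009 + 2695)/2] = 686/2352 ≈ 0.2917.
%ΔP = (67.93 − 57)/[(57 + 67.93)/2] = 10.93/62.465 ≈ 0.1750.
Arc elasticity E = %ΔQ/%ΔP ≈ 0.2917/0.1750 ≈ 1.67.
|E| > 1: supply is elastic over this range.

1.67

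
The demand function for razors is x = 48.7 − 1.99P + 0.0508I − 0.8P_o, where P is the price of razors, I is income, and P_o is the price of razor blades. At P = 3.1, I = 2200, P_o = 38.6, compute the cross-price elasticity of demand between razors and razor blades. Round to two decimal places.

-0.25

First evaluate x: 48.7 − 1.99(3.1) + 0.0508(2200) − 0.8(38.6) = 48.7 − 6.169 + 111.76 − 30.88 = 123.411.
∂x/∂P_o = −0.8, so E_xy = -0.8·(38.6/123.411) ≈ -0.25.
E_xy < 0: the goods are complements.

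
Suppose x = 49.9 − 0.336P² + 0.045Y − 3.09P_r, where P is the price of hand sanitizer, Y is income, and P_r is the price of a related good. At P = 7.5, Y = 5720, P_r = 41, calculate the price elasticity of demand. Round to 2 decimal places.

x = 49.9 − 0.336(7.5)² + 0.045(5720) − 3.09(41) = 49.9 − 18.9 + 257.4 − 126.69 = 161.71.
∂x/∂P = −2·0.336·P = -5.04, so E_p = -5.04·(7.5/161.71) ≈ -0.23.
|E_p| < 1: demand is inelastic.

-0.23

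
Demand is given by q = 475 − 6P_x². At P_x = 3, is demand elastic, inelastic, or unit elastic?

inelastic

At P_x = 3, q = 421.
dq/dP_x = −2·6·P_x = −36.
Point elasticity E = (dq/dP_x)·(P_x/q) = -36 × 3/421 ≈ -0.257.
|E| ≈ 0.257 < 1, so demand is inelastic.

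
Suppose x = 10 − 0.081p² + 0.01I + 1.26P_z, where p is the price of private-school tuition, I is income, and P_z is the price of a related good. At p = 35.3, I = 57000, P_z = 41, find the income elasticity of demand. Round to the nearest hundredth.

1.07

Evaluating quantity at (p, I, P_z) gives x = 10 − 0.081(35.3)² + 0.01(57000) + 1.26(41) = 10 − 100.9333 + 570 + 51.66 = 530.7267.
∂x/∂I = +0.01, so E_I = 0.01·(57000/530.7267) ≈ 1.07.
E_I > 1: normal good (luxury).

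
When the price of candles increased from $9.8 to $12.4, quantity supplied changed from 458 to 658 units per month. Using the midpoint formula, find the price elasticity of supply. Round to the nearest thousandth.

1.530

%Δq = (658 − 458)/[(458 + 658)/2] = 200/558 ≈ 0.3584.
%ΔP = (12.4 − 9.8)/[(9.8 + 12.4)/2] = 2.6/11.1 ≈ 0.2342.
Arc elasticity E = %Δq/%ΔP ≈ 0.3584/0.2342 ≈ 1.530.
|E| > 1: supply is elastic over this range.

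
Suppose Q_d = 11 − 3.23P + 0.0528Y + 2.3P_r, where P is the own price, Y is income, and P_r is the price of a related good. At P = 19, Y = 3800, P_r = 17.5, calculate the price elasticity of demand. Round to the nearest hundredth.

At the given point, Q_d = 11 − 3.23(19) + 0.0528(3800) + 2.3(17.5) = 11 − 61.37 + 200.64 + 40.25 = 190.52.
∂Q_d/∂P = −3.23, so E_p = (−3.23)·(19/190.52) ≈ -0.32.
|E_p| < 1: demand is inelastic.

-0.32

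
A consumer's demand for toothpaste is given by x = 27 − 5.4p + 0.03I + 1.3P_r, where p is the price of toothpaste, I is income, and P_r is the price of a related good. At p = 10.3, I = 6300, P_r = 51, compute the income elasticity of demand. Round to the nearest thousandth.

At the given point, x = 27 − 5.4(10.3) + 0.03(6300) + 1.3(51) = 27 − 55.62 + 189 + 66.3 = 226.68.
∂x/∂I = +0.03, so E_I = 0.03·(6300/226.68) ≈ 0.834.
E_I ∈ (0,1): normal good (necessity).

0.834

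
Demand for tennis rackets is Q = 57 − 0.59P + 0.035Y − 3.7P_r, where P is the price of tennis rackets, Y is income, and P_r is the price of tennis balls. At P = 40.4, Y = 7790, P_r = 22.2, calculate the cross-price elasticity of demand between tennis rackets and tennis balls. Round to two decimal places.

At the given point, Q = 57 − 0.59(40.4) + 0.035(7790) − 3.7(22.2) = 57 − 23.836 + 272.65 − 82.14 = 223.674.
∂Q/∂P_r = −3.7, so E_xy = -3.7·(22.2/223.674) ≈ -0.37.
E_xy < 0: the goods are complements.

-0.37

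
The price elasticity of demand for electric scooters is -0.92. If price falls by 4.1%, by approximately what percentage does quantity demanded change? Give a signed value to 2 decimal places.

%ΔQ ≈ E × %ΔP = (-0.92) × (-4.1%) ≈ 3.77%.

3.77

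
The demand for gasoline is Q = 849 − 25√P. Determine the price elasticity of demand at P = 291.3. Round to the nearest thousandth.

-0.505

At P = 291.3, Q = 422.3122.
dQ/dP = −25/(2√P) = −25/(2·17.0675).
Point elasticity E = (dQ/dP)·(P/Q) = -0.7324 × 291.3/422.3122 ≈ -0.505.
|E| < 1, so demand is inelastic at this price.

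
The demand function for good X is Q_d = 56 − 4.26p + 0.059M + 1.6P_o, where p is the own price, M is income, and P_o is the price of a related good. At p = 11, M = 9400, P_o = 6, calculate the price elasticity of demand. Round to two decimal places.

Q_d = 56 − 4.26(11) + 0.059(9400) + 1.6(6) = 56 − 46.86 + 554.6 + 9.6 = 573.34.
∂Q_d/∂p = −4.26, so E_p = (−4.26)·(11/573.34) ≈ -0.08.
|E_p| < 1: demand is inelastic.

-0.08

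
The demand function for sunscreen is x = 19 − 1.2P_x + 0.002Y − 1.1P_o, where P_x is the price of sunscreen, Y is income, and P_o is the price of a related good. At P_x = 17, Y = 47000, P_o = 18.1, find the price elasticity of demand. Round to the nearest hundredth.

First evaluate x: 19 − 1.2(17) + 0.002(47000) − 1.1(18.1) = 19 − 20.4 + 94 − 19.91 = 72.69.
∂x/∂P_x = −1.2, so E_p = (−1.2)·(17/72.69) ≈ -0.28.
|E_p| < 1: demand is inelastic.

-0.28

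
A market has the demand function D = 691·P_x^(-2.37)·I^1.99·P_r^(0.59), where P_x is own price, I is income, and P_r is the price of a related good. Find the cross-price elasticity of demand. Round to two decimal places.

For a Cobb–Douglas (constant-elasticity) form D = A·P_r^α·…, the elasticity with respect to P_r equals the exponent α at every point.
Here the exponent on P_r is 0.59, so the cross-price elasticity of demand is 0.59.

0.59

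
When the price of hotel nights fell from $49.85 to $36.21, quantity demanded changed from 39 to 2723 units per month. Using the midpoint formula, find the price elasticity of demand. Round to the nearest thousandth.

-6.131

%Δq = (2723 − 39)/[(39 + 2723)/2] = 2684/1381 ≈ 1.9435.
%Δp = (36.21 − 49.85)/[(49.85 + 36.21)/2] = -13.64/43.03 ≈ -0.3170.
Arc elasticity E = %Δq/%Δp ≈ 1.9435/-0.3170 ≈ -6.131.
|E| > 1: demand is elastic over this range.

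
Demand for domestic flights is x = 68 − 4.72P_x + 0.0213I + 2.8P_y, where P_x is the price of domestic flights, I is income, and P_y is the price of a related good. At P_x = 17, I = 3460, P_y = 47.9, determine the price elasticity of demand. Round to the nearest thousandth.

Substituting, x = 68 − 4.72(17) + 0.0213(3460) + 2.8(47.9) = 68 − 80.24 + 73.698 + 134.12 = 195.578.
∂x/∂P_x = −4.72, so E_p = (−4.72)·(17/195.578) ≈ -0.410.
|E_p| < 1: demand is inelastic.

-0.410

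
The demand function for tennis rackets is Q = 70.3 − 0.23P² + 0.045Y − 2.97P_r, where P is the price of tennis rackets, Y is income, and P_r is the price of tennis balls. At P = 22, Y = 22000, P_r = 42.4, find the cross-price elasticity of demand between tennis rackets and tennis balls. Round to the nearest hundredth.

First evaluate Q: 70.3 − 0.23(22)² + 0.045(22000) − 2.97(42.4) = 70.3 − 111.32 + 990 − 125.928 = 823.052.
∂Q/∂P_r = −2.97, so E_xy = -2.97·(42.4/823.052) ≈ -0.15.
E_xy < 0: the goods are complements.

-0.15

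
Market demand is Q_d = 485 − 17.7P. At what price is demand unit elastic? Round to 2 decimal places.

For linear demand Q_d = a − bP, E = −bP/(a − bP). |E| = 1 ⇒ bP = a − bP ⇒ P = a/(2b).
P = 485/(2·17.7) ≈ 13.70.

13.70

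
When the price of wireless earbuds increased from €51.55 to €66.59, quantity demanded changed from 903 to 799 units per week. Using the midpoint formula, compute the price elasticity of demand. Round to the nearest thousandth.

-0.480

%ΔQ = (799 − 903)/[(903 + 799)/2] = -104/851 ≈ -0.1222.
%Δp = (66.59 − 51.55)/[(51.55 + 66.59)/2] = 15.04/59.07 ≈ 0.2546.
Arc elasticity E = %ΔQ/%Δp ≈ -0.1222/0.2546 ≈ -0.480.
|E| < 1: demand is inelastic over this range.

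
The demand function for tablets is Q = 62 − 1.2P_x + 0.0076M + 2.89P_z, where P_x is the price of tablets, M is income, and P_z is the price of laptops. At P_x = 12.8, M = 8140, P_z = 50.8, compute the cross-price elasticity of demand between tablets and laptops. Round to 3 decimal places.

First evaluate Q: 62 − 1.2(12.8) + 0.0076(8140) + 2.89(50.8) = 62 − 15.36 + 61.864 + 146.812 = 255.316.
∂Q/∂P_z = +2.89, so E_xy = 2.89·(50.8/255.316) ≈ 0.575.
E_xy > 0: the goods are substitutes.

0.575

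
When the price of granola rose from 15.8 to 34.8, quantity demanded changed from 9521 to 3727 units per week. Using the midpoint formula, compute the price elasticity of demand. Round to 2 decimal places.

-1.16

%Δq = (3727 − 9521)/[(9521 + 3727)/2] = -5794/6624 ≈ -0.8747.
%Δp = (34.8 − 15.8)/[(15.8 + 34.8)/2] = 19/25.3 ≈ 0.7510.
Arc elasticity E = %Δq/%Δp ≈ -0.8747/0.7510 ≈ -1.16.
|E| > 1: demand is elastic over this range.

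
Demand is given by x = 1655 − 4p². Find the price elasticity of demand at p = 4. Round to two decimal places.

At p = 4, x = 1591.
dx/dp = −2·4·p = −32.
Point elasticity E = (dx/dp)·(p/x) = -32 × 4/1591 ≈ -0.08.
|E| < 1, so demand is inelastic at this price.

-0.08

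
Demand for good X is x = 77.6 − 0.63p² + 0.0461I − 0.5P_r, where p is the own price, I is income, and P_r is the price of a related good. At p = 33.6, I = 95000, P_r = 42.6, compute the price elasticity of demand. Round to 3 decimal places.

Substituting, x = 77.6 − 0.63(33.6)² + 0.0461(95000) − 0.5(42.6) = 77.6 − 711.2448 + 4379.5 − 21.3 = 3724.5552.
∂x/∂p = −2·0.63·p = -42.336, so E_p = -42.336·(33.6/3724.5552) ≈ -0.382.
|E_p| < 1: demand is inelastic.

-0.382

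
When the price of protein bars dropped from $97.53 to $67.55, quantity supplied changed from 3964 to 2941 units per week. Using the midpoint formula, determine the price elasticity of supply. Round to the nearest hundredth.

%Δq = (2941 − 3964)/[(3964 + 2941)/2] = -1023/3452.5 ≈ -0.2963.
%Δp = (67.55 − 97.53)/[(97.53 + 67.55)/2] = -29.98/82.54 ≈ -0.3632.
Arc elasticity E = %Δq/%Δp ≈ -0.2963/-0.3632 ≈ 0.82.
|E| < 1: supply is inelastic over this range.

0.82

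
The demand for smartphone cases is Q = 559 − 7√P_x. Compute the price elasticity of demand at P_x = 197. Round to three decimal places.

At P_x = 197, Q = 460.7503.
dQ/dP_x = −7/(2√P_x) = −7/(2·14.0357).
Point elasticity E = (dQ/dP_x)·(P_x/Q) = -0.2494 × 197/460.7503 ≈ -0.107.
|E| < 1, so demand is inelastic at this price.

-0.107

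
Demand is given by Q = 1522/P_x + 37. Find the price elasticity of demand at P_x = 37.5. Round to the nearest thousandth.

-0.523

At P_x = 37.5, Q = 77.5867.
dQ/dP_x = −1522/P_x² = −1.0823.
Point elasticity E = (dQ/dP_x)·(P_x/Q) = -1.0823 × 37.5/77.5867 ≈ -0.523.
|E| < 1, so demand is inelastic at this price.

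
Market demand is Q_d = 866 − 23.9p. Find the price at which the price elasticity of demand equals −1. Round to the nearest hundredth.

For linear demand Q_d = a − bp, E = −bp/(a − bp). |E| = 1 ⇒ bp = a − bp ⇒ p = a/(2b).
p = 866/(2·23.9) ≈ 18.12.

18.12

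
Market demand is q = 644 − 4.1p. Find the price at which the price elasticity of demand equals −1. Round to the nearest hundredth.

78.54

For linear demand q = a − bp, E = −bp/(a − bp). |E| = 1 ⇒ bp = a − bp ⇒ p = a/(2b).
p = 644/(2·4.1) ≈ 78.54.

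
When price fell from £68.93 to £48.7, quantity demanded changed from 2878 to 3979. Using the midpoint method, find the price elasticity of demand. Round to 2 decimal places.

%Δq = (3979 − 2878)/[(2878 + 3979)/2] = 1101/3428.5 ≈ 0.3211.
%ΔP = (48.7 − 68.93)/[(68.93 + 48.7)/2] = -20.23/58.815 ≈ -0.3440.
Arc elasticity E = %Δq/%ΔP ≈ 0.3211/-0.3440 ≈ -0.93.
|E| < 1: demand is inelastic over this range.

-0.93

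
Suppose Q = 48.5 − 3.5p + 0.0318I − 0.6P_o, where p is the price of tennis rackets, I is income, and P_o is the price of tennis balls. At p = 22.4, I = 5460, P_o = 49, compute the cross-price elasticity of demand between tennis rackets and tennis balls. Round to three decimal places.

First evaluate Q: 48.5 − 3.5(22.4) + 0.0318(5460) − 0.6(49) = 48.5 − 78.4 + 173.628 − 29.4 = 114.328.
∂Q/∂P_o = −0.6, so E_xy = -0.6·(49/114.328) ≈ -0.257.
E_xy < 0: the goods are complements.

-0.257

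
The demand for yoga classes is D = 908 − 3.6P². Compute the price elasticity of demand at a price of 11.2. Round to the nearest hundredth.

-1.98

At P = 11.2, D = 456.416.
dD/dP = −2·3.6·P = −80.64.
Point elasticity E = (dD/dP)·(P/D) = -80.64 × 11.2/456.416 ≈ -1.98.
|E| > 1, so demand is elastic at this price.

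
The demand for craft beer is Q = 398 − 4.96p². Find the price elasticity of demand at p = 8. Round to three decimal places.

-7.881

At p = 8, Q = 80.56.
dQ/dp = −2·4.96·p = −79.36.
Point elasticity E = (dQ/dp)·(p/Q) = -79.36 × 8/80.56 ≈ -7.881.
|E| > 1, so demand is elastic at this price.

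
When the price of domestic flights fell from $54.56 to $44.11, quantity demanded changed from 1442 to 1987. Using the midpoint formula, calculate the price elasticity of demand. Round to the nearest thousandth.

%ΔQ = (1987 − 1442)/[(1442 + 1987)/2] = 545/1714.5 ≈ 0.3179.
%Δp = (44.11 − 54.56)/[(54.56 + 44.11)/2] = -10.45/49.335 ≈ -0.2118.
Arc elasticity E = %ΔQ/%Δp ≈ 0.3179/-0.2118 ≈ -1.501.
|E| > 1: demand is elastic over this range.

-1.501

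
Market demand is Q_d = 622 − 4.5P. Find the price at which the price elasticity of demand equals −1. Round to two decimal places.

69.11

For linear demand Q_d = a − bP, E = −bP/(a − bP). |E| = 1 ⇒ bP = a − bP ⇒ P = a/(2b).
P = 622/(2·4.5) ≈ 69.11.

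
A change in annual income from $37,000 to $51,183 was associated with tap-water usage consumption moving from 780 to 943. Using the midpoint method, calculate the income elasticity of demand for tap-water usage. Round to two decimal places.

%ΔQ = (943 − 780)/[(780+943)/2] = 163/861.5 ≈ 0.1892.
%ΔI = (51,183 − 37,000)/[(37,000+51,183)/2] = 14183/44091.5 ≈ 0.3217.
E_I = %ΔQ/%ΔI ≈ 0.59.
E_I ∈ (0,1): normal good (necessity).

0.59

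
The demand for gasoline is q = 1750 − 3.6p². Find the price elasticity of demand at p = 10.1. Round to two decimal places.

-0.53

At p = 10.1, q = 1382.764.
dq/dp = −2·3.6·p = −72.72.
Point elasticity E = (dq/dp)·(p/q) = -72.72 × 10.1/1382.764 ≈ -0.53.
|E| < 1, so demand is inelastic at this price.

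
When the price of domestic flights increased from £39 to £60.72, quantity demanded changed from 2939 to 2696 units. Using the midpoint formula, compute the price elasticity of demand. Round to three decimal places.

%ΔQ = (2696 − 2939)/[(2939 + 2696)/2] = -243/2817.5 ≈ -0.0862.
%Δp = (60.72 − 39)/[(39 + 60.72)/2] = 21.72/49.86 ≈ 0.4356.
Arc elasticity E = %ΔQ/%Δp ≈ -0.0862/0.4356 ≈ -0.198.
|E| < 1: demand is inelastic over this range.

-0.198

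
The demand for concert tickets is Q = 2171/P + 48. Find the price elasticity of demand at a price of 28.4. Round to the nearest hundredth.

-0.61

At P = 28.4, Q = 124.4437.
dQ/dP = −2171/P² = −2.6917.
Point elasticity E = (dQ/dP)·(P/Q) = -2.6917 × 28.4/124.4437 ≈ -0.61.
|E| < 1, so demand is inelastic at this price.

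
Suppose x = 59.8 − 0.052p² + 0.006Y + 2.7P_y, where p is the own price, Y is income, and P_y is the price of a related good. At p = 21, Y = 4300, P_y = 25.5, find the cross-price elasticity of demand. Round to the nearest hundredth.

At the given point, x = 59.8 − 0.052(21)² + 0.006(4300) + 2.7(25.5) = 59.8 − 22.932 + 25.8 + 68.85 = 131.518.
∂x/∂P_y = +2.7, so E_xy = 2.7·(25.5/131.518) ≈ 0.52.
E_xy > 0: the goods are substitutes.

0.52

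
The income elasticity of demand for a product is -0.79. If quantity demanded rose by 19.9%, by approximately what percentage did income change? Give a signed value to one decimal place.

%ΔQ ≈ E × %ΔI ⇒ %ΔI = %ΔQ / E = (19.9%)/(-0.79) ≈ -25.2%.

-25.2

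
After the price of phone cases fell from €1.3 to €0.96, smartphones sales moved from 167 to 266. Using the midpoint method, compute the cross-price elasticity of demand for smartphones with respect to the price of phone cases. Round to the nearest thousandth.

-1.520

%ΔQ_x = (266 − 167)/[(167+266)/2] = 99/216.5 ≈ 0.4573.
%ΔP_y = (0.96 − 1.3)/[(1.3+0.96)/2] ≈ -0.3009.
E_xy = 0.4573/-0.3009 ≈ -1.520.
E_xy < 0, so smartphones and phone cases are complements.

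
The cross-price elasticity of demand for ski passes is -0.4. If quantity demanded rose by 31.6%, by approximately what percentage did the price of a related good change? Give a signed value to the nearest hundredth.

-79.00

%ΔQ ≈ E × %ΔP_y ⇒ %ΔP_y = %ΔQ / E = (31.6%)/(-0.4) = -79.00%.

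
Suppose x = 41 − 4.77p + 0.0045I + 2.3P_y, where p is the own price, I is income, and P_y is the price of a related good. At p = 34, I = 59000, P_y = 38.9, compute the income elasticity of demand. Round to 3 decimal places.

1.136

At the given point, x = 41 − 4.77(34) + 0.0045(59000) + 2.3(38.9) = 41 − 162.18 + 265.5 + 89.47 = 233.79.
∂x/∂I = +0.0045, so E_I = 0.0045·(59000/233.79) ≈ 1.136.
E_I > 1: normal good (luxury).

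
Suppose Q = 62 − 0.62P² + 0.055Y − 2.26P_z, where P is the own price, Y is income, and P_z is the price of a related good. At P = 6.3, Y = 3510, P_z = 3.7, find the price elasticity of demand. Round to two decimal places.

-0.22

Evaluating quantity at (P, Y, P_z) gives Q = 62 − 0.62(6.3)² + 0.055(3510) − 2.26(3.7) = 62 − 24.6078 + 193.05 − 8.362 = 222.0802.
∂Q/∂P = −2·0.62·P = -7.812, so E_p = -7.812·(6.3/222.0802) ≈ -0.22.
|E_p| < 1: demand is inelastic.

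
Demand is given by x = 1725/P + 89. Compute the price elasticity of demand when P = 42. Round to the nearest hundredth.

At P = 42, x = 130.0714.
dx/dP = −1725/P² = −0.9779.
Point elasticity E = (dx/dP)·(P/x) = -0.9779 × 42/130.0714 ≈ -0.32.
|E| < 1, so demand is inelastic at this price.

-0.32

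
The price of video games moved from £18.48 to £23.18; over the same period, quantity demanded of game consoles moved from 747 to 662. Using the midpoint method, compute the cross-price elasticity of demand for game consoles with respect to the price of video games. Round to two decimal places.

-0.53

%ΔQ_x = (662 − 747)/[(747+662)/2] = -85/704.5 ≈ -0.1207.
%ΔP_y = (23.18 − 18.48)/[(18.48+23.18)/2] ≈ 0.2256.
E_xy = -0.1207/0.2256 ≈ -0.53.
E_xy < 0, so game consoles and video games are complements.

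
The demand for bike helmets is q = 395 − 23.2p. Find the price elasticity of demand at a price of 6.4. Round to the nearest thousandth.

-0.602

At p = 6.4, q = 246.52.
dq/dp = −23.2.
Point elasticity E = (dq/dp)·(p/q) = -23.2 × 6.4/246.52 ≈ -0.602.
|E| < 1, so demand is inelastic at this price.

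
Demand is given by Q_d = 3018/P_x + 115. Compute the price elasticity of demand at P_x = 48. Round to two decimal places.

-0.35

At P_x = 48, Q_d = 177.875.
dQ_d/dP_x = −3018/P_x² = −1.3099.
Point elasticity E = (dQ_d/dP_x)·(P_x/Q_d) = -1.3099 × 48/177.875 ≈ -0.35.
|E| < 1, so demand is inelastic at this price.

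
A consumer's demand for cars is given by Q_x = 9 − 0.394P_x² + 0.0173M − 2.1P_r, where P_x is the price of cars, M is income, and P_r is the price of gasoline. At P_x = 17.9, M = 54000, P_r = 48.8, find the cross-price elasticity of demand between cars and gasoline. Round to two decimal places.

-0.14

At the given point, Q_x = 9 − 0.394(17.9)² + 0.0173(54000) − 2.1(48.8) = 9 − 126.2415 + 934.2 − 102.48 = 714.4785.
∂Q_x/∂P_r = −2.1, so E_xy = -2.1·(48.8/714.4785) ≈ -0.14.
E_xy < 0: the goods are complements.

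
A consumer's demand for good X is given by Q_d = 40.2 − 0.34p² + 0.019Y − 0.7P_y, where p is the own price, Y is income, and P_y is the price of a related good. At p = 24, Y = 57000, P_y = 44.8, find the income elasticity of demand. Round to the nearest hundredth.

1.21

First evaluate Q_d: 40.2 − 0.34(24)² + 0.019(57000) − 0.7(44.8) = 40.2 − 195.84 + 1083 − 31.36 = 896.
∂Q_d/∂Y = +0.019, so E_I = 0.019·(57000/896) ≈ 1.21.
E_I > 1: normal good (luxury).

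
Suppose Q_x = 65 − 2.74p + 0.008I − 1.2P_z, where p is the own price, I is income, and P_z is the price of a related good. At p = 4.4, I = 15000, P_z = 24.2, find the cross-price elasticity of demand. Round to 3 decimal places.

-0.202

Q_x = 65 − 2.74(4.4) + 0.008(15000) − 1.2(24.2) = 65 − 12.056 + 120 − 29.04 = 143.904.
∂Q_x/∂P_z = −1.2, so E_xy = -1.2·(24.2/143.904) ≈ -0.202.
E_xy < 0: the goods are complements.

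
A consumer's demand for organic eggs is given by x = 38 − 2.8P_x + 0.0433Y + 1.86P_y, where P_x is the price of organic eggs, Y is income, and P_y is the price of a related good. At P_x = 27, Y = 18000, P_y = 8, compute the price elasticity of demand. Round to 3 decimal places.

-0.100

Evaluating quantity at (P_x, Y, P_y) gives x = 38 − 2.8(27) + 0.0433(18000) + 1.86(8) = 38 − 75.6 + 779.4 + 14.88 = 756.68.
∂x/∂P_x = −2.8, so E_p = (−2.8)·(27/756.68) ≈ -0.100.
|E_p| < 1: demand is inelastic.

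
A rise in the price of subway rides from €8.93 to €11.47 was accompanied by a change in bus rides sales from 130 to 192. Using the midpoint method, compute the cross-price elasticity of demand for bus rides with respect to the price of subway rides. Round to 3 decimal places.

%ΔQ_x = (192 − 130)/[(130+192)/2] = 62/161 ≈ 0.3851.
%ΔP_y = (11.47 − 8.93)/[(8.93+11.47)/2] ≈ 0.2490.
E_xy = 0.3851/0.2490 ≈ 1.546.
E_xy > 0, so bus rides and subway rides are substitutes.

1.546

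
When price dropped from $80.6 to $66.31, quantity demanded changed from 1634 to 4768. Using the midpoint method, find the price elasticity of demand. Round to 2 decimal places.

-5.03

%ΔQ = (4768 − 1634)/[(1634 + 4768)/2] = 3134/3201 ≈ 0.9791.
%ΔP = (66.31 − 80.6)/[(80.6 + 66.31)/2] = -14.29/73.455 ≈ -0.1945.
Arc elasticity E = %ΔQ/%ΔP ≈ 0.9791/-0.1945 ≈ -5.03.
|E| > 1: demand is elastic over this range.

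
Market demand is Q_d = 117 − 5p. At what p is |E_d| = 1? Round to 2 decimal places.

For linear demand Q_d = a − bp, E = −bp/(a − bp). |E| = 1 ⇒ bp = a − bp ⇒ p = a/(2b).
p = 117/(2·5) = 11.70.

11.70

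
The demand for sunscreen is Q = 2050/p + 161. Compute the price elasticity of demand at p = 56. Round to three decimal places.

-0.185

At p = 56, Q = 197.6071.
dQ/dp = −2050/p² = −0.6537.
Point elasticity E = (dQ/dp)·(p/Q) = -0.6537 × 56/197.6071 ≈ -0.185.
|E| < 1, so demand is inelastic at this price.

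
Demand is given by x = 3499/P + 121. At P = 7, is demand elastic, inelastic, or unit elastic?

inelastic

At P = 7, x = 620.8571.
dx/dP = −3499/P² = −71.4082.
Point elasticity E = (dx/dP)·(P/x) = -71.4082 × 7/620.8571 ≈ -0.805.
|E| ≈ 0.805 < 1, so demand is inelastic.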